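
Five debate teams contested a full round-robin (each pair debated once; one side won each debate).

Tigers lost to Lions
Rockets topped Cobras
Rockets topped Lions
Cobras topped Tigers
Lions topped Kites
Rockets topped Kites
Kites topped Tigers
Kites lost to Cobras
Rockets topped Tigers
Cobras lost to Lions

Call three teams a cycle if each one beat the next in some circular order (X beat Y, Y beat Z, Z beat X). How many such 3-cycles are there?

Win totals: Tigers 0, Cobras 2, Kites 1, Lions 3, Rockets 4.
A team with w wins dominates both others in C(w,2) triples; summing gives 0 + 1 + 0 + 3 + 6 = 10 transitive triples.
Total triples C(5,3) = 10, so cyclic triples = 10 − 10 = 0.

0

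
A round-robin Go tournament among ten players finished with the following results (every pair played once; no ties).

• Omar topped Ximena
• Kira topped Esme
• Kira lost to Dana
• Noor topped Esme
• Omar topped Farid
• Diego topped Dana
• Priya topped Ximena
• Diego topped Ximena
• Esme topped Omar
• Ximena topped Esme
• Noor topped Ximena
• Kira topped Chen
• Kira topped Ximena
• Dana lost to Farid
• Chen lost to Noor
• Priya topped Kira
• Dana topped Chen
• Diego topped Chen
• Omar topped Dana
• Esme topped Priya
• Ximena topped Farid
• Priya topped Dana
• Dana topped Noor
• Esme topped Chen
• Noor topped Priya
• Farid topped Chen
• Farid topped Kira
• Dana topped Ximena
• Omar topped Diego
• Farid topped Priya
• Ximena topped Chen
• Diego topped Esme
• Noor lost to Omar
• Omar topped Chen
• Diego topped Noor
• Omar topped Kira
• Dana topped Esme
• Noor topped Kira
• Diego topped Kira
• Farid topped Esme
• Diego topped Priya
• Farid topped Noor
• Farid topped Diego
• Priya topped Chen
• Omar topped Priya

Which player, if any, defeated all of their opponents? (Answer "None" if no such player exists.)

None

Highest win total is Omar with 8 (out of 9 possible).
Omar lost to Esme, so no player went undefeated.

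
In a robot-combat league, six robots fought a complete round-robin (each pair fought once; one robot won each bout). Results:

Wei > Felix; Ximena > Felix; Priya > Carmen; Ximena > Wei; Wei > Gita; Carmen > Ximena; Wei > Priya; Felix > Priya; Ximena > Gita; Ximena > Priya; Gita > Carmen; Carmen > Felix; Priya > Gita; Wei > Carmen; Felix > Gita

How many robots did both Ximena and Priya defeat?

1

Ximena beat: Gita, Wei, Priya, Felix.
Priya beat: Carmen, Gita.
Both beat: Gita — 1.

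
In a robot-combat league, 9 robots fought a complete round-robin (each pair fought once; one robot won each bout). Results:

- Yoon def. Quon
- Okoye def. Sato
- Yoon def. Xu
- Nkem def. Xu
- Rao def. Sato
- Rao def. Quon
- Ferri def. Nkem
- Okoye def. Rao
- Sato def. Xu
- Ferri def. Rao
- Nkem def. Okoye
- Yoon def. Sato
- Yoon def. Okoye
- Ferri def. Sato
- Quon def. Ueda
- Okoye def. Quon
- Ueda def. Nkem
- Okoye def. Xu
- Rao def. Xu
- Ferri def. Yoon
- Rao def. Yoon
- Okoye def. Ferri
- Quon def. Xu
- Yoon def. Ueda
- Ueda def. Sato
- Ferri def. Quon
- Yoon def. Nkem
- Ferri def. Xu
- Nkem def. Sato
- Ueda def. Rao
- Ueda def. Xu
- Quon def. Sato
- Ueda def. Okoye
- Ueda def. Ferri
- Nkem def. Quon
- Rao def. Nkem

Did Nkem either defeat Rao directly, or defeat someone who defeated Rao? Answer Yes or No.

Nkem did not beat Rao directly.
Nkem beat Okoye, Quon, Xu, Sato. Of those, Okoye beat Rao.

Yes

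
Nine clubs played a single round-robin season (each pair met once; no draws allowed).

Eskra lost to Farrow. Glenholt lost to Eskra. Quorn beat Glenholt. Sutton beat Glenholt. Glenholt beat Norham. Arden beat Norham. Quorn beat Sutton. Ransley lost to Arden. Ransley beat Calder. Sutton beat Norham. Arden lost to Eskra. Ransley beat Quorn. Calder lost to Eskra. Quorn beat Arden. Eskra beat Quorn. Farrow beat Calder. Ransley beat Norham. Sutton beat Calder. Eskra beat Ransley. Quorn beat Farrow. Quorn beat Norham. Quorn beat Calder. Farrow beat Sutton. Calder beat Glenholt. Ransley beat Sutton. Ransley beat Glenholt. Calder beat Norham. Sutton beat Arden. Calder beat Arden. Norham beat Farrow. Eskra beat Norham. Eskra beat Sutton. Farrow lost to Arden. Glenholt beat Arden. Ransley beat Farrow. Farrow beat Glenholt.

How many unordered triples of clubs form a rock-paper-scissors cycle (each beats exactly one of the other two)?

14

Win totals: Farrow 4, Quorn 6, Ransley 6, Norham 1, Glenholt 2, Eskra 7, Calder 3, Arden 3, Sutton 4.
A club with w wins dominates both others in C(w,2) triples; summing gives 6 + 15 + 15 + 0 + 1 + 21 + 3 + 3 + 6 = 70 transitive triples.
Total triples C(9,3) = 84, so cyclic triples = 84 − 70 = 14.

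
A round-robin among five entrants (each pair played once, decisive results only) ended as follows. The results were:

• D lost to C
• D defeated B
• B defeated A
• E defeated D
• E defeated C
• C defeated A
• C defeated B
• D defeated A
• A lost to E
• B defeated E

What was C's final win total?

C's results: beat A, B, D; lost to E.
That is 3 wins.

3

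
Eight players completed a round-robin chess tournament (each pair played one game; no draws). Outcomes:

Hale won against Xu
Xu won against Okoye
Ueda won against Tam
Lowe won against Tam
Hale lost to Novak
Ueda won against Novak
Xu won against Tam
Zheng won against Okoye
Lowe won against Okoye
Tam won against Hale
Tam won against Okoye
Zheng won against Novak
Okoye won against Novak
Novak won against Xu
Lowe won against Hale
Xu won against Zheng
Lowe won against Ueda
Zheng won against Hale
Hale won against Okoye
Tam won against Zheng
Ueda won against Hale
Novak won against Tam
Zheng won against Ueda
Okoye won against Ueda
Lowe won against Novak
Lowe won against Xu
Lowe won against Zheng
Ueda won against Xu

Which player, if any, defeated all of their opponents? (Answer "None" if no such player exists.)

Lowe has 7 wins out of 7 opponents — a perfect record.

Lowe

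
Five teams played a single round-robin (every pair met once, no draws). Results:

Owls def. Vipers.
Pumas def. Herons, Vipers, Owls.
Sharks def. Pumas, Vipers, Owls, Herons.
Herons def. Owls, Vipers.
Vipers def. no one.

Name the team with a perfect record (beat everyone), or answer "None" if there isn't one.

Sharks has 4 wins out of 4 opponents — a perfect record.

Sharks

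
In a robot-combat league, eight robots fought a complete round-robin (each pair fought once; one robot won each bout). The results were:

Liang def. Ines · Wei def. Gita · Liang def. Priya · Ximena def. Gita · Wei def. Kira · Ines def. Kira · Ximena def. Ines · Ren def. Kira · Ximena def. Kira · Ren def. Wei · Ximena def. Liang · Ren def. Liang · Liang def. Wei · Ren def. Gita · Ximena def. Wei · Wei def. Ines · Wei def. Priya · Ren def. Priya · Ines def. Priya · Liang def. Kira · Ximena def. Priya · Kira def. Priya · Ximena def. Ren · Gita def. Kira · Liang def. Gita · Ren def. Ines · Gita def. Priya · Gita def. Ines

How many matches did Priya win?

Priya's results: beat no one; lost to Liang, Ximena, Ren, Kira, Wei, Ines, Gita.
That is 0 wins.

0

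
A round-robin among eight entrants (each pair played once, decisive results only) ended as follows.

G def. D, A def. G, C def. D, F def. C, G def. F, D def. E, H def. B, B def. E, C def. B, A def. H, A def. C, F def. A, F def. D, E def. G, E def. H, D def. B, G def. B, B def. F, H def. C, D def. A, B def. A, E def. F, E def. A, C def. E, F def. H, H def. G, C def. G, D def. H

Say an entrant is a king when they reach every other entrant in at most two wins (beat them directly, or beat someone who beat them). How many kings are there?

A reaches everyone (king).
B reaches everyone (king).
C reaches everyone (king).
D reaches everyone (king).
E reaches everyone (king).
F reaches everyone (king).
G reaches everyone (king).
H reaches everyone (king).
Kings: A, B, C, D, E, F, G, H — 8.

8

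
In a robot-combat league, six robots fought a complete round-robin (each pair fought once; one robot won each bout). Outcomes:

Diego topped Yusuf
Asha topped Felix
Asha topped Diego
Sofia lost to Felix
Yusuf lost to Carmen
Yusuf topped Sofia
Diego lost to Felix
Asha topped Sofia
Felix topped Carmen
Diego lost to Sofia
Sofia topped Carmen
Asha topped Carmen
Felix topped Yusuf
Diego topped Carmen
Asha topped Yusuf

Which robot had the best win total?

Asha

Win totals: Felix 4, Carmen 1, Diego 2, Asha 5, Sofia 2, Yusuf 1.
Asha leads with 5 wins (next highest: 4).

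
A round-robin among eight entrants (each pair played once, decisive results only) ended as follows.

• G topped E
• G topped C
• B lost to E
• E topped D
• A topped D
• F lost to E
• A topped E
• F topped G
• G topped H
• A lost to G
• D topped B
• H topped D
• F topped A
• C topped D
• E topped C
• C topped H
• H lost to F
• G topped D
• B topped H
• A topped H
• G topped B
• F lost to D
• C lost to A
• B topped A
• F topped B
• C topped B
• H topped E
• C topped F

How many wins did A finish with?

4

A's results: beat C, D, E, H; lost to B, F, G.
That is 4 wins.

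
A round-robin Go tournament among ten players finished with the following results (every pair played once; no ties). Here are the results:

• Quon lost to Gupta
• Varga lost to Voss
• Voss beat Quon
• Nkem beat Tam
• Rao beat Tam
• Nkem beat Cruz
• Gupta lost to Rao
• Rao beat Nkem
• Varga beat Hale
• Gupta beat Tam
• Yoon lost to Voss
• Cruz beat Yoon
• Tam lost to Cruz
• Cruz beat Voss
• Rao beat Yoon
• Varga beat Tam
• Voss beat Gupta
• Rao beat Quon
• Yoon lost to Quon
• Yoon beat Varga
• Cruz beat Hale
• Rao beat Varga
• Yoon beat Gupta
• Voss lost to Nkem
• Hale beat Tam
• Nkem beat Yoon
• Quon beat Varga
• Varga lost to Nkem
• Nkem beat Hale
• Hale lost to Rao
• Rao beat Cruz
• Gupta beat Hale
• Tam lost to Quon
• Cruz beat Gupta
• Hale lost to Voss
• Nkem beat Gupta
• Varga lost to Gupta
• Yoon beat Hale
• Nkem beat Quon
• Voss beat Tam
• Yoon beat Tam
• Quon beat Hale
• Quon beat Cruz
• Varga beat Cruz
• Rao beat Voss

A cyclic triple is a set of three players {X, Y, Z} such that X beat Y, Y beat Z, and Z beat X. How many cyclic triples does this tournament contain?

Win totals: Gupta 4, Cruz 5, Rao 9, Yoon 4, Quon 5, Varga 3, Voss 6, Hale 1, Nkem 8, Tam 0.
A player with w wins dominates both others in C(w,2) triples; summing gives 6 + 10 + 36 + 6 + 10 + 3 + 15 + 0 + 28 + 0 = 114 transitive triples.
Total triples C(10,3) = 120, so cyclic triples = 120 − 114 = 6.

6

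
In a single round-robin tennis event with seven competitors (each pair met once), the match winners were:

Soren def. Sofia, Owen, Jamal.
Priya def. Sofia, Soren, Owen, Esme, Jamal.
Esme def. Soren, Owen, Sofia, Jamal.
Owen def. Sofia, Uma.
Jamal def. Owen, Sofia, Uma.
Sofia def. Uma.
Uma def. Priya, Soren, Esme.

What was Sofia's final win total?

Sofia's results: beat Uma; lost to Owen, Soren, Jamal, Priya, Esme.
That is 1 win.

1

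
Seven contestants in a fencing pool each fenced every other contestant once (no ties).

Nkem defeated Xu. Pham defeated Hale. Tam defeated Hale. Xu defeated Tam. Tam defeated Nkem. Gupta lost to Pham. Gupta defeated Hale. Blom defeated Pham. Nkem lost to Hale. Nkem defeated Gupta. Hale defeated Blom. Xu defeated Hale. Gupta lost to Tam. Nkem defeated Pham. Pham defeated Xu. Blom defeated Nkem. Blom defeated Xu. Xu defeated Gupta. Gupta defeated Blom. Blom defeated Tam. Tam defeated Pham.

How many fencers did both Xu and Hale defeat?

Xu beat: Hale, Gupta, Tam.
Hale beat: Nkem, Blom.
No one was beaten by both.

0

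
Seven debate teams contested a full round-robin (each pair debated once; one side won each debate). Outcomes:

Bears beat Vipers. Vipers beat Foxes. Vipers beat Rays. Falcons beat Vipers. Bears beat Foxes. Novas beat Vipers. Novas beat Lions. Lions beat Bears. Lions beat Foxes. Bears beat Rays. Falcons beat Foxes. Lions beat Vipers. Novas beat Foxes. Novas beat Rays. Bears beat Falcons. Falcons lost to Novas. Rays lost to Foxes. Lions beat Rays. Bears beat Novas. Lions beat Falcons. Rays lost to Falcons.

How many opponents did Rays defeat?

0

Rays' results: beat no one; lost to Bears, Falcons, Lions, Foxes, Vipers, Novas.
That is 0 wins.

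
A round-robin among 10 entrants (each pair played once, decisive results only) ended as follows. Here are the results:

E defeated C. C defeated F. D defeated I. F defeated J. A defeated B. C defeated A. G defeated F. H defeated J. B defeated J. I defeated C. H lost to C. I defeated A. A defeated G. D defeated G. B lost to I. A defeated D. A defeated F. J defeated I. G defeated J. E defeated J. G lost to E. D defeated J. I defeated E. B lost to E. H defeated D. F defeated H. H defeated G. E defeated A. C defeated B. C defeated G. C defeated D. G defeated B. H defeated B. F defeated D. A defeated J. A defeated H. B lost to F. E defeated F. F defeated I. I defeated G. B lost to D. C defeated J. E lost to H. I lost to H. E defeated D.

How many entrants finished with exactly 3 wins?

Win totals: A 6, B 1, C 7, D 4, E 7, F 5, G 3, H 6, I 5, J 1.
Exactly 3: G — 1 entrant.

1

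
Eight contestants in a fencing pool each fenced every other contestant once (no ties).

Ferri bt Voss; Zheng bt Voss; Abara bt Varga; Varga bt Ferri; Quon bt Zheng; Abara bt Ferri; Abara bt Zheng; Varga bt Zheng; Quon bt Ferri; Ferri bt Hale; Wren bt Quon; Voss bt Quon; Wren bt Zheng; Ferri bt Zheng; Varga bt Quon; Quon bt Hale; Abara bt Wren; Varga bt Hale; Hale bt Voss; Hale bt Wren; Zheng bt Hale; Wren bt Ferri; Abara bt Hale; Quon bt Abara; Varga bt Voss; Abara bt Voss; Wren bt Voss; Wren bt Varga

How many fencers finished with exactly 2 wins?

Win totals: Varga 5, Hale 2, Quon 4, Zheng 2, Voss 1, Abara 6, Wren 5, Ferri 3.
Exactly 2: Hale, Zheng — 2 fencers.

2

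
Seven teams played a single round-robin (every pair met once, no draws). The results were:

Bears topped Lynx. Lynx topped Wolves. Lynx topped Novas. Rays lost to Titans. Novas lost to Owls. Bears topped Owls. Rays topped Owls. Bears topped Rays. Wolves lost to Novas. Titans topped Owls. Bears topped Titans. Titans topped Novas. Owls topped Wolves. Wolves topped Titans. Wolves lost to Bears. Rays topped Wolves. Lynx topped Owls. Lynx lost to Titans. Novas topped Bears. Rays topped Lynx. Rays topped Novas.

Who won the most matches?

Win totals: Lynx 3, Bears 5, Owls 2, Novas 2, Rays 4, Titans 4, Wolves 1.
Bears leads with 5 wins (next highest: 4).

Bears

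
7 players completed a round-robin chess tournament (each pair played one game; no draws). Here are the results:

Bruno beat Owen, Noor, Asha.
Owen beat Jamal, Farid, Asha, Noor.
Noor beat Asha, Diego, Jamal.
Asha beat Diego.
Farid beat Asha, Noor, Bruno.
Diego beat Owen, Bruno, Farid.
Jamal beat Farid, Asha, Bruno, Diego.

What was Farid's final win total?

Farid's results: beat Noor, Bruno, Asha; lost to Diego, Jamal, Owen.
That is 3 wins.

3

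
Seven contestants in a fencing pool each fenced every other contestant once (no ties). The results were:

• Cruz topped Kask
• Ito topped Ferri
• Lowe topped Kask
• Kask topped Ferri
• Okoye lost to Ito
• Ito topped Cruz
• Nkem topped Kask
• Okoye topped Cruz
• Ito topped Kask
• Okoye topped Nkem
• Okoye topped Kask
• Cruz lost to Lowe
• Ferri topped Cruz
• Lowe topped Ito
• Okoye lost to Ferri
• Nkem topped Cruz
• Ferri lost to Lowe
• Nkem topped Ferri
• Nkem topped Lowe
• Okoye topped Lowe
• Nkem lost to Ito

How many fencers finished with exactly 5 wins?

Win totals: Nkem 4, Ito 5, Okoye 4, Lowe 4, Kask 1, Ferri 2, Cruz 1.
Exactly 5: Ito — 1 fencer.

1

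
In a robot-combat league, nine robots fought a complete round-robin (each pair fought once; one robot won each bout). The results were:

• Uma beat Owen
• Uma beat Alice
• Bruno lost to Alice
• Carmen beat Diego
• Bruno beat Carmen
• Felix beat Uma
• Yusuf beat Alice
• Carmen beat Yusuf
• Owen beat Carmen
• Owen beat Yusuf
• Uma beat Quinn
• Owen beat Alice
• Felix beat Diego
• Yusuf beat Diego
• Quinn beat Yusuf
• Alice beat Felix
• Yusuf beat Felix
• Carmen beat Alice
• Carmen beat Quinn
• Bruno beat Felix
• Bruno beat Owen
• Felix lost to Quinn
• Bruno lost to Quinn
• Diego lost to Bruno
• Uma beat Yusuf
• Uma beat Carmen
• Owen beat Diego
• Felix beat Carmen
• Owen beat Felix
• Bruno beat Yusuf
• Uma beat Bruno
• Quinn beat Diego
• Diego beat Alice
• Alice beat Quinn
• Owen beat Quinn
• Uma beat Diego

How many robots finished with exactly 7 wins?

1

Win totals: Carmen 4, Alice 3, Uma 7, Owen 6, Yusuf 3, Quinn 4, Felix 3, Bruno 5, Diego 1.
Exactly 7: Uma — 1 robot.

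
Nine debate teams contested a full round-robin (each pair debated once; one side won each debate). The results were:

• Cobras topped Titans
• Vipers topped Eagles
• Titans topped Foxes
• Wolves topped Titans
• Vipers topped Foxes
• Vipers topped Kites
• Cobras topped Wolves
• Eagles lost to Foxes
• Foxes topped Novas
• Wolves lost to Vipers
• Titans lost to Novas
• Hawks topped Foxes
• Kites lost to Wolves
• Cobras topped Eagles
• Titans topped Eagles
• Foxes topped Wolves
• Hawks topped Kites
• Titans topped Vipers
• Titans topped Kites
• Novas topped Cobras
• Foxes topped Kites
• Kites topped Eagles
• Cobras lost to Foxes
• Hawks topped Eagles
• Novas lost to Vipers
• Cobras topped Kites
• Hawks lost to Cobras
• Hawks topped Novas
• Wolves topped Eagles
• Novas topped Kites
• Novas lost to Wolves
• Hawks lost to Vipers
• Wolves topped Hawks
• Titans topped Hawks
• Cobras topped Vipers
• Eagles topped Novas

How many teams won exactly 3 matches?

Win totals: Eagles 1, Cobras 6, Hawks 4, Vipers 6, Novas 3, Kites 1, Wolves 5, Foxes 5, Titans 5.
Exactly 3: Novas — 1 team.

1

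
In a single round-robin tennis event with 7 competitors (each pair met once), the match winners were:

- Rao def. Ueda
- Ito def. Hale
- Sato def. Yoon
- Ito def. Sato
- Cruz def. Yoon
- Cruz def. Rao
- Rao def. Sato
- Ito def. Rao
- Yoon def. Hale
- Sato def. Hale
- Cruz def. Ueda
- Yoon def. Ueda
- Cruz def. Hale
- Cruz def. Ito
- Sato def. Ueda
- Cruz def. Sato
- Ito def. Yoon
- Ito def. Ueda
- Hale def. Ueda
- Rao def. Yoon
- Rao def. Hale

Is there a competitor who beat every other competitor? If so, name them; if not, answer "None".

Cruz

Cruz has 6 wins out of 6 opponents — a perfect record.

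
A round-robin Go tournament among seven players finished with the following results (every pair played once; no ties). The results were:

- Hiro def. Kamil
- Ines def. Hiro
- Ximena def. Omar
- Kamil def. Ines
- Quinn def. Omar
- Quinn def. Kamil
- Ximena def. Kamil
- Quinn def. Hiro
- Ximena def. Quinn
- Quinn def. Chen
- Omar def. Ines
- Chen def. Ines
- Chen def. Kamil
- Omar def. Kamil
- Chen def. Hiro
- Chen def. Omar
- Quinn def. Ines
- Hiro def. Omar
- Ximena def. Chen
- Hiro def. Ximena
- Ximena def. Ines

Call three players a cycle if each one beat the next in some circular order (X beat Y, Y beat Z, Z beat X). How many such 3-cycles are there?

Win totals: Chen 4, Ines 1, Kamil 1, Ximena 5, Omar 2, Hiro 3, Quinn 5.
A player with w wins dominates both others in C(w,2) triples; summing gives 6 + 0 + 0 + 10 + 1 + 3 + 10 = 30 transitive triples.
Total triples C(7,3) = 35, so cyclic triples = 35 − 30 = 5.

5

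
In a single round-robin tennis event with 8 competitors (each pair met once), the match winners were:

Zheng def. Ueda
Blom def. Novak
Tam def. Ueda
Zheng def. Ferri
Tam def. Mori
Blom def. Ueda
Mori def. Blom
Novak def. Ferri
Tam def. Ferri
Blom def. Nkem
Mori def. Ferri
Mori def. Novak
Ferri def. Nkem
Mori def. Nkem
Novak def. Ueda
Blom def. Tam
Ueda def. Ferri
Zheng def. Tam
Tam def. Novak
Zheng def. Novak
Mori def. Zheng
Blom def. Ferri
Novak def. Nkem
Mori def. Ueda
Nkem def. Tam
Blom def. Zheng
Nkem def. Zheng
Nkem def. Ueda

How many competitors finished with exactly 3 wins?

Win totals: Nkem 3, Ferri 1, Novak 3, Blom 6, Tam 4, Mori 6, Ueda 1, Zheng 4.
Exactly 3: Nkem, Novak — 2 competitors.

2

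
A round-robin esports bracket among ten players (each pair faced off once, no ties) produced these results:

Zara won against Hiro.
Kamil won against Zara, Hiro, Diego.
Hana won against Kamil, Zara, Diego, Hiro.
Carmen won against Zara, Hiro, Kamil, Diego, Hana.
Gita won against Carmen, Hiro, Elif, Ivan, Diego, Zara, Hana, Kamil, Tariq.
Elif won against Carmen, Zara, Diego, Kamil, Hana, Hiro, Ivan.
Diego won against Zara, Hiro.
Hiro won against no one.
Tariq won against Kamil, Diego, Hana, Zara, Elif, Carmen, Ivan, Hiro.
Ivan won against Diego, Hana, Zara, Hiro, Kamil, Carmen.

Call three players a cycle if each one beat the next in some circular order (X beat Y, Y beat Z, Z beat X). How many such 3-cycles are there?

Win totals: Carmen 5, Hana 4, Hiro 0, Tariq 8, Ivan 6, Diego 2, Gita 9, Zara 1, Elif 7, Kamil 3.
A player with w wins dominates both others in C(w,2) triples; summing gives 10 + 6 + 0 + 28 + 15 + 1 + 36 + 0 + 21 + 3 = 120 transitive triples.
Total triples C(10,3) = 120, so cyclic triples = 120 − 120 = 0.

0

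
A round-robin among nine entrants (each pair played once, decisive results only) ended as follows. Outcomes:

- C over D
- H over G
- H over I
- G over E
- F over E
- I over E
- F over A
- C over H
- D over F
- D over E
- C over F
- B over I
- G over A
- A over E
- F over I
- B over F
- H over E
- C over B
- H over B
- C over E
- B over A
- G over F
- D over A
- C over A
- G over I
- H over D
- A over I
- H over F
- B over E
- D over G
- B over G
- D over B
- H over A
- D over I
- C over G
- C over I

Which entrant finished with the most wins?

Win totals: A 2, B 5, C 8, D 6, E 0, F 3, G 4, H 7, I 1.
C leads with 8 wins (next highest: 7).

C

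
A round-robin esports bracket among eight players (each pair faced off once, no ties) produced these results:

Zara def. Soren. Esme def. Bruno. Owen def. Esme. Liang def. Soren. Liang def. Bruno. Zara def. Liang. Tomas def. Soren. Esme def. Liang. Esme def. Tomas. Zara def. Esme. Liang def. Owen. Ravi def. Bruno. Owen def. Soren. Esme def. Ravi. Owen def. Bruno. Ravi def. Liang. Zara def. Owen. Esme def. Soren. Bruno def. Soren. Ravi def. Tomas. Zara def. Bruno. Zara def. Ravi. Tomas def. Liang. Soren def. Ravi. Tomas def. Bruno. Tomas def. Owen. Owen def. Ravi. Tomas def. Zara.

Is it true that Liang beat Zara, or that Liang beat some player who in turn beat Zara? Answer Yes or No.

Liang did not beat Zara directly.
Liang beat Bruno, Owen, Soren, but each of them lost to Zara. No two-step path.

No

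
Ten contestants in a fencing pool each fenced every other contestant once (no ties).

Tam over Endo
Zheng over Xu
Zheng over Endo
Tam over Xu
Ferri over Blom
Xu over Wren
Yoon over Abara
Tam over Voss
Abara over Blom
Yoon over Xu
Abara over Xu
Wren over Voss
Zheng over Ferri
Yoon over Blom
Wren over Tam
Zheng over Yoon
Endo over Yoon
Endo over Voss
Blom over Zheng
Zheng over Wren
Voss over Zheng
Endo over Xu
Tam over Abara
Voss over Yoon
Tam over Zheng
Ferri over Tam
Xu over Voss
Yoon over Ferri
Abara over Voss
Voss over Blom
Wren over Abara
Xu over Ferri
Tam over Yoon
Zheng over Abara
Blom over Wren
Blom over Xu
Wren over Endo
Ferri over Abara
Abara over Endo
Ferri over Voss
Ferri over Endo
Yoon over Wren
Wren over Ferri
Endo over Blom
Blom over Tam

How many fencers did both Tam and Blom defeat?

2

Tam beat: Zheng, Voss, Yoon, Abara, Xu, Endo.
Blom beat: Zheng, Xu, Tam, Wren.
Both beat: Zheng, Xu — 2.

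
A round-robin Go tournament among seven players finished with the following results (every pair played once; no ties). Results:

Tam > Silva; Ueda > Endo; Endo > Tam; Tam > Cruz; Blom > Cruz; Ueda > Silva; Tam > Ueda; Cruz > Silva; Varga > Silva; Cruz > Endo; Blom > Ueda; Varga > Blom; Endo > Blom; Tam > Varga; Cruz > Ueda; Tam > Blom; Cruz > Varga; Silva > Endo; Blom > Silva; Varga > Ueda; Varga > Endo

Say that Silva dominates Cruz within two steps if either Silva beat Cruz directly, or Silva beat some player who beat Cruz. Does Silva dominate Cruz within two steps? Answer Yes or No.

Silva did not beat Cruz directly.
Silva beat Endo, but each of them lost to Cruz. No two-step path.

No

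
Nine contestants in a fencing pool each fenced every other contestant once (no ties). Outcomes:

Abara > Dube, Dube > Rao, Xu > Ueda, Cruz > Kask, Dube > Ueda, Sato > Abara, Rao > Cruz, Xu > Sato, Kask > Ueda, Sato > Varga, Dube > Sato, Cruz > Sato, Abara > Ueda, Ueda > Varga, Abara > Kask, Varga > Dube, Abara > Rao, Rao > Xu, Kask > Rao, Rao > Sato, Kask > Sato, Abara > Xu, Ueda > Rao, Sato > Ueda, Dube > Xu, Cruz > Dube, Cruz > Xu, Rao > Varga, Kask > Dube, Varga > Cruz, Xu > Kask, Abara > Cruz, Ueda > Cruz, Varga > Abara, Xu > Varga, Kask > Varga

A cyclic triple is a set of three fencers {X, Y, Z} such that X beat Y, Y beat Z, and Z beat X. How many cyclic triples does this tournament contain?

26

Win totals: Abara 6, Dube 4, Sato 3, Varga 3, Rao 4, Kask 5, Xu 4, Ueda 3, Cruz 4.
A fencer with w wins dominates both others in C(w,2) triples; summing gives 15 + 6 + 3 + 3 + 6 + 10 + 6 + 3 + 6 = 58 transitive triples.
Total triples C(9,3) = 84, so cyclic triples = 84 − 58 = 26.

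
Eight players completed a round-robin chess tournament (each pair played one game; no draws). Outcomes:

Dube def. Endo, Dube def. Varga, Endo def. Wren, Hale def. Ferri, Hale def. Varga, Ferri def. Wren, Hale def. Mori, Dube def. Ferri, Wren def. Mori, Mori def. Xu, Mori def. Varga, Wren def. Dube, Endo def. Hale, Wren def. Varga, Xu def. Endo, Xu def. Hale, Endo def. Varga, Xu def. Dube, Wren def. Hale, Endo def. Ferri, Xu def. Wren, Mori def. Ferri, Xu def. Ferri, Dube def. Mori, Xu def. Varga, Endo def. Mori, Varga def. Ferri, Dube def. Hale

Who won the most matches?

Win totals: Hale 3, Dube 5, Varga 1, Wren 4, Xu 6, Ferri 1, Endo 5, Mori 3.
Xu leads with 6 wins (next highest: 5).

Xu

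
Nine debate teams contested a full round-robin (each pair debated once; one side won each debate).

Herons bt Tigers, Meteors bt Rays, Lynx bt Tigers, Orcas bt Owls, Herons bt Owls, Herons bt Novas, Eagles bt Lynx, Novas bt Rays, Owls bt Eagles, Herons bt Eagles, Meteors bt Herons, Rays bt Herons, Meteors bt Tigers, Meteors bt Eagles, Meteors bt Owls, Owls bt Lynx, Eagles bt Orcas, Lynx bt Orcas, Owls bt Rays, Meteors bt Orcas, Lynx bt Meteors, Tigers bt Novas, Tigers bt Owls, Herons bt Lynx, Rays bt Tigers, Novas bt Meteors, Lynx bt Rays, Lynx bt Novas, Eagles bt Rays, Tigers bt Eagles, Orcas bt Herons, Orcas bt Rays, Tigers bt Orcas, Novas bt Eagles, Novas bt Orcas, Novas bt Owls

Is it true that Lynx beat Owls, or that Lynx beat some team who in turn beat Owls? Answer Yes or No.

Yes

Lynx did not beat Owls directly.
Lynx beat Meteors, Tigers, Novas, Orcas, Rays. Of those, Meteors beat Owls.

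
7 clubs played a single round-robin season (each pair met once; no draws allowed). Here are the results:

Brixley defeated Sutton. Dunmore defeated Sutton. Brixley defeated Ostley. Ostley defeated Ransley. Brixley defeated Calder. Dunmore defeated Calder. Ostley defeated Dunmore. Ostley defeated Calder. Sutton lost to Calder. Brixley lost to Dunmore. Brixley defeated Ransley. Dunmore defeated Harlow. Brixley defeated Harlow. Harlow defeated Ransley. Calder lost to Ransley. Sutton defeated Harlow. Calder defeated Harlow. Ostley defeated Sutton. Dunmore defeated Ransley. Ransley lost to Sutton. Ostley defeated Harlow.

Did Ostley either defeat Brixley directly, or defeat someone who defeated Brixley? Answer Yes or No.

Ostley did not beat Brixley directly.
Ostley beat Sutton, Calder, Ransley, Harlow, Dunmore. Of those, Dunmore beat Brixley.

Yes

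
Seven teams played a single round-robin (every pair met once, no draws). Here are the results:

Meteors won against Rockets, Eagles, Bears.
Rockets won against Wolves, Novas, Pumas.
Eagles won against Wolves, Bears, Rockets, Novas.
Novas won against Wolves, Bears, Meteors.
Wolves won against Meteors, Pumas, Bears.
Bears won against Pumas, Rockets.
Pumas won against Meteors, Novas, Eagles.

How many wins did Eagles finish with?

4

Eagles' results: beat Novas, Bears, Wolves, Rockets; lost to Pumas, Meteors.
That is 4 wins.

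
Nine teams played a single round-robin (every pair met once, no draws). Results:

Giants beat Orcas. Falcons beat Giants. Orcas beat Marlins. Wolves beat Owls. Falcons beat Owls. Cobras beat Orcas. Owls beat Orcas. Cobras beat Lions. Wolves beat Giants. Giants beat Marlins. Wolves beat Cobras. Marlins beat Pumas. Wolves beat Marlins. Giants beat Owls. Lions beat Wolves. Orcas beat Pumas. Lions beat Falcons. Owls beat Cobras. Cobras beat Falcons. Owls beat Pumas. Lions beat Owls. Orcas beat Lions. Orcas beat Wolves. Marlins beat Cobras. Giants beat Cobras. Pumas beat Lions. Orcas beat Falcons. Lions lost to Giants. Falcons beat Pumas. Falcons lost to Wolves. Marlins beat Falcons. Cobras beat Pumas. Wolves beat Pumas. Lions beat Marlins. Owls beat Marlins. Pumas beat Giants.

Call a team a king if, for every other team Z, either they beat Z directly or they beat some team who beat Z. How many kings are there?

Falcons cannot reach Wolves in two steps.
Pumas reaches everyone (king).
Cobras reaches everyone (king).
Wolves reaches everyone (king).
Orcas reaches everyone (king).
Giants reaches everyone (king).
Marlins cannot reach Wolves in two steps.
Owls reaches everyone (king).
Lions reaches everyone (king).
Kings: Pumas, Cobras, Wolves, Orcas, Giants, Owls, Lions — 7.

7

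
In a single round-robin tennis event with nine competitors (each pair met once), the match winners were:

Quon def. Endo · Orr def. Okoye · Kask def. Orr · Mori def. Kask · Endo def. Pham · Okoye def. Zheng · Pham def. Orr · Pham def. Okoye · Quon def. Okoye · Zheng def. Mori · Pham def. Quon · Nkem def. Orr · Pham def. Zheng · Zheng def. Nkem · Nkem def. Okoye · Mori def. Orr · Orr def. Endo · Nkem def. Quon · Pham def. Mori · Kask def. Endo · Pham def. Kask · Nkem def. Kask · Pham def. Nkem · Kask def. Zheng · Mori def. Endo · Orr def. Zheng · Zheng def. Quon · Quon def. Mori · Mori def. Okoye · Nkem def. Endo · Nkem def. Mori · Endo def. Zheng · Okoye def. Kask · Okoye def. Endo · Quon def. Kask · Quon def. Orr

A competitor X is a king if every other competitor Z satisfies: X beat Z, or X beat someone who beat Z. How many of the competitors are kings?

6

Kask reaches everyone (king).
Quon cannot reach Nkem in two steps.
Mori cannot reach Quon, Nkem in two steps.
Zheng cannot reach Pham in two steps.
Nkem reaches everyone (king).
Endo reaches everyone (king).
Okoye reaches everyone (king).
Pham reaches everyone (king).
Orr reaches everyone (king).
Kings: Kask, Nkem, Endo, Okoye, Pham, Orr — 6.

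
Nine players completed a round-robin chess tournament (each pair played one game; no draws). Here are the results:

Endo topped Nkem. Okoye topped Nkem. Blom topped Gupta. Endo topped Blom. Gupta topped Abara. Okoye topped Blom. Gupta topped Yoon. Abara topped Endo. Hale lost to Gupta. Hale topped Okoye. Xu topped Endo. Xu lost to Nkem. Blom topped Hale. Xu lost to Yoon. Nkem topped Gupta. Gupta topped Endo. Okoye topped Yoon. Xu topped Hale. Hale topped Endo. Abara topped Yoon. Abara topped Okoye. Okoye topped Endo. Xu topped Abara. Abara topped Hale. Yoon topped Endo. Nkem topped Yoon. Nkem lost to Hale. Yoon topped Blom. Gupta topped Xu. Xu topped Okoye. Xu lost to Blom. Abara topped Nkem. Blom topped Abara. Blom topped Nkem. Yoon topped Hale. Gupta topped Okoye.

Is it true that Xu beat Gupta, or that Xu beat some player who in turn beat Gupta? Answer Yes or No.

No

Xu did not beat Gupta directly.
Xu beat Abara, Hale, Okoye, Endo, but each of them lost to Gupta. No two-step path.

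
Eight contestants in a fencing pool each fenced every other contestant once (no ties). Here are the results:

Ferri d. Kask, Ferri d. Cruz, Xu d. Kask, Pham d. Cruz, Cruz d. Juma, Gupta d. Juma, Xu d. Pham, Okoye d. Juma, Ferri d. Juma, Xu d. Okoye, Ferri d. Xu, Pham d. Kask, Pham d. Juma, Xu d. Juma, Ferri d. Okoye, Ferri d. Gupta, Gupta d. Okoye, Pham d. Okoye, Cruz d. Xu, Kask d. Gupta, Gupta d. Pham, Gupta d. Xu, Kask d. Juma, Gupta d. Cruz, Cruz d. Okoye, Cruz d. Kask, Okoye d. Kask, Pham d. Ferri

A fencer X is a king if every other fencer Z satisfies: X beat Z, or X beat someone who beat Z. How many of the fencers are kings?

4

Okoye cannot reach Cruz, Pham, Ferri, Xu in two steps.
Cruz cannot reach Ferri in two steps.
Pham reaches everyone (king).
Ferri reaches everyone (king).
Gupta reaches everyone (king).
Juma cannot reach Okoye, Cruz, Pham, Ferri, Gupta, Xu, Kask in two steps.
Xu reaches everyone (king).
Kask cannot reach Ferri in two steps.
Kings: Pham, Ferri, Gupta, Xu — 4.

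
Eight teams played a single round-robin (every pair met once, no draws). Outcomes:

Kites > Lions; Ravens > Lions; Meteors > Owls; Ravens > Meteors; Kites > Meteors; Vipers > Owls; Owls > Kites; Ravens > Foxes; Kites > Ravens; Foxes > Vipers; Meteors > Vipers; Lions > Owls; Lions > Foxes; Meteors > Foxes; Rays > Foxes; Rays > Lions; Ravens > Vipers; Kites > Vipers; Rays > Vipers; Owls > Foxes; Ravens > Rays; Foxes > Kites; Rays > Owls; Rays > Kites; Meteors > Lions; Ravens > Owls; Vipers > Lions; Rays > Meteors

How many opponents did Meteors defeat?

Meteors' results: beat Owls, Lions, Foxes, Vipers; lost to Rays, Kites, Ravens.
That is 4 wins.

4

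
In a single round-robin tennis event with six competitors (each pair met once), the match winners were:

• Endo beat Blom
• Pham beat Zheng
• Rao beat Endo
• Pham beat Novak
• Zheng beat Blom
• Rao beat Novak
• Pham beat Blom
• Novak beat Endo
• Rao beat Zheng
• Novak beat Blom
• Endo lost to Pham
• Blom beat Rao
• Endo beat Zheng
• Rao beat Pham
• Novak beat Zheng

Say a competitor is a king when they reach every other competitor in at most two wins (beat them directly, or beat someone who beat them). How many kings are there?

Novak cannot reach Pham in two steps.
Blom reaches everyone (king).
Pham reaches everyone (king).
Zheng cannot reach Novak, Pham, Endo in two steps.
Rao reaches everyone (king).
Endo cannot reach Novak, Pham in two steps.
Kings: Blom, Pham, Rao — 3.

3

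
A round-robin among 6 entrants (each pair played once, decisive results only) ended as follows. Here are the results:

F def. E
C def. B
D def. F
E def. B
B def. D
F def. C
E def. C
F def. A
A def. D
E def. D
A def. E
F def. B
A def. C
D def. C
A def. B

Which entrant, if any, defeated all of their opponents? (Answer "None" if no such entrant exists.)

None

Highest win total is F with 4 (out of 5 possible).
F lost to D, so no entrant went undefeated.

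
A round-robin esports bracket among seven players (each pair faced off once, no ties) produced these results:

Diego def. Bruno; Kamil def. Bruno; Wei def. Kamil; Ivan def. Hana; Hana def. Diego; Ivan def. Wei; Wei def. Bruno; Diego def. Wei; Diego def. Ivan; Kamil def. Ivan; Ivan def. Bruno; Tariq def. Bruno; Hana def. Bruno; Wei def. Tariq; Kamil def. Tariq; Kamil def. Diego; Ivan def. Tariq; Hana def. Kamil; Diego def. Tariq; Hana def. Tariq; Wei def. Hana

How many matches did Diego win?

4

Diego's results: beat Bruno, Wei, Tariq, Ivan; lost to Hana, Kamil.
That is 4 wins.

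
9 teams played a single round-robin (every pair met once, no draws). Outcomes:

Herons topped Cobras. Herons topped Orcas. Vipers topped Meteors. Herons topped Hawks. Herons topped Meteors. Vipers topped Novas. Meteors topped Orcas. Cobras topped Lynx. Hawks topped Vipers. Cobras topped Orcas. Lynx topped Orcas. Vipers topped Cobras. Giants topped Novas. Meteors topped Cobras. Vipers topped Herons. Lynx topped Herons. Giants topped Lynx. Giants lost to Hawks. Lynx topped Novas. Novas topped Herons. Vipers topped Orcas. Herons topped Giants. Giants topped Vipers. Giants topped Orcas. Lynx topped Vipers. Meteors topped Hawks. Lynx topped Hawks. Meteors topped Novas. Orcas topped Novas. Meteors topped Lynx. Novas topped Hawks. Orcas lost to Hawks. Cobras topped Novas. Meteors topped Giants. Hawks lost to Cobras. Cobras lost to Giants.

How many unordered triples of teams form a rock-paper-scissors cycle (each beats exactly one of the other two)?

Win totals: Vipers 5, Cobras 4, Novas 2, Hawks 3, Giants 5, Herons 5, Lynx 5, Orcas 1, Meteors 6.
A team with w wins dominates both others in C(w,2) triples; summing gives 10 + 6 + 1 + 3 + 10 + 10 + 10 + 0 + 15 = 65 transitive triples.
Total triples C(9,3) = 84, so cyclic triples = 84 − 65 = 19.

19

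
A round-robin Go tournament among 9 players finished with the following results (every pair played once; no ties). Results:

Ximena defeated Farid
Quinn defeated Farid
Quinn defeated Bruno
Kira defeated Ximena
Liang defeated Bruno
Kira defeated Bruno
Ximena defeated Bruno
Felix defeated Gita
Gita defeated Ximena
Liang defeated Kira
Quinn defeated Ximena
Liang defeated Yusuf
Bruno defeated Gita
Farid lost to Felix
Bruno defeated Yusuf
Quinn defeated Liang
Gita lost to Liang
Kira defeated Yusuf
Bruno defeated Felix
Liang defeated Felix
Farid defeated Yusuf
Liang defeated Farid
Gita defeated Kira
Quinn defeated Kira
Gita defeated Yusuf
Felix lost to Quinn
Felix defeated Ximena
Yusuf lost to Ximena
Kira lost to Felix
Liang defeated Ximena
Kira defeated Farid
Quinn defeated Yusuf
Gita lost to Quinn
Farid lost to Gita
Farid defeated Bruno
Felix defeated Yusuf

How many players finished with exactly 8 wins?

Win totals: Yusuf 0, Farid 2, Liang 7, Bruno 3, Ximena 3, Kira 4, Gita 4, Quinn 8, Felix 5.
Exactly 8: Quinn — 1 player.

1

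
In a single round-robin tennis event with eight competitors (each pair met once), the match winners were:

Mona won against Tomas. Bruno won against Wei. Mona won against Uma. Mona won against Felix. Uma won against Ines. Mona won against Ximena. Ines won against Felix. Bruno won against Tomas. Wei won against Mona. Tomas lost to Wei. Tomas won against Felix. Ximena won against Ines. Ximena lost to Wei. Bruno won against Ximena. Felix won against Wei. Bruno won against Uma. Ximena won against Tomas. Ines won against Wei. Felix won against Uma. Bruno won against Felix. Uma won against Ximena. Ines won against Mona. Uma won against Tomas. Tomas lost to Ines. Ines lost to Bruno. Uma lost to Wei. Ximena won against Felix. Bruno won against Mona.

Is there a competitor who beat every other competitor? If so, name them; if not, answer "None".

Bruno has 7 wins out of 7 opponents — a perfect record.

Bruno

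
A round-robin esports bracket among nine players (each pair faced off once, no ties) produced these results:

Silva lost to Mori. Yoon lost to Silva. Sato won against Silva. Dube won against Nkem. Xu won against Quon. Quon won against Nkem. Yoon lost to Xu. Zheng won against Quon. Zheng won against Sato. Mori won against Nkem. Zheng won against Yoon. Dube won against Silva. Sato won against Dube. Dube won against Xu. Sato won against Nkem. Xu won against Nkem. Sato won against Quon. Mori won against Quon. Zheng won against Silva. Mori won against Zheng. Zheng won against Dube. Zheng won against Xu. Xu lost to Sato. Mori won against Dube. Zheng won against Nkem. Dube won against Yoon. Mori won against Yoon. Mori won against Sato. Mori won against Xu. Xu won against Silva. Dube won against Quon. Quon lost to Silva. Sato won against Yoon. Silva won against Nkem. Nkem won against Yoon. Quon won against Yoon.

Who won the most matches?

Mori

Win totals: Nkem 1, Xu 4, Sato 6, Quon 2, Mori 8, Dube 5, Yoon 0, Zheng 7, Silva 3.
Mori leads with 8 wins (next highest: 7).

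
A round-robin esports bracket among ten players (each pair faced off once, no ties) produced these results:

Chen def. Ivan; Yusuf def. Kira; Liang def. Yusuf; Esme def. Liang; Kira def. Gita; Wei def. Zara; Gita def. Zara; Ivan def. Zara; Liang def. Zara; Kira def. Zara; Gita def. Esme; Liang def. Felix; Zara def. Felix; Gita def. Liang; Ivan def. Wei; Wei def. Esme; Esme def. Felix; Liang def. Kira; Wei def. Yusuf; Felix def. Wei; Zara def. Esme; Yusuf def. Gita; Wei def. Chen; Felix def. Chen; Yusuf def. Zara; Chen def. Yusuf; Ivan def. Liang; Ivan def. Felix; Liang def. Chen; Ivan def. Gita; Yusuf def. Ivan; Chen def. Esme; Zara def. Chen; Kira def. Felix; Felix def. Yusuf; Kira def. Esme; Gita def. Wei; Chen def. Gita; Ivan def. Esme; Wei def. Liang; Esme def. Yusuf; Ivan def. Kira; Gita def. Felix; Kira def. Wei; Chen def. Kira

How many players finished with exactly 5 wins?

Win totals: Liang 5, Yusuf 4, Felix 3, Esme 3, Wei 5, Ivan 7, Chen 5, Kira 5, Gita 5, Zara 3.
Exactly 5: Liang, Wei, Chen, Kira, Gita — 5 players.

5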